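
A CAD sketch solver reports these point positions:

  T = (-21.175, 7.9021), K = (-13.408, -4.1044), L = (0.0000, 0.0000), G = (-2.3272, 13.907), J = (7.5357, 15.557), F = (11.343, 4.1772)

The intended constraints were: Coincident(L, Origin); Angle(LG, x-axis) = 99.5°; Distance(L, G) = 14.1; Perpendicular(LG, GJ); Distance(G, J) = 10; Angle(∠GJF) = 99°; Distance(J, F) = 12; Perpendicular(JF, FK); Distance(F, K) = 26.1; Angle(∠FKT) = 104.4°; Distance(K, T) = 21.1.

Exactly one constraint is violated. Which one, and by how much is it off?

Distance(K, T) = 21.1 — off by 6.80.

L = (0.00, 0.00) ✓; LG at 99.50° ✓; |LG| = 14.10 ✓; ∠(LG, GJ) = 90.00° ✓; |GJ| = 10.00 ✓; ∠GJF = 99.00° ✓; |JF| = 12.00 ✓; ∠(JF, FK) = 90.00° ✓; |FK| = 26.10 ✓; ∠FKT = 104.4° ✓; |KT| = 14.30 ✗.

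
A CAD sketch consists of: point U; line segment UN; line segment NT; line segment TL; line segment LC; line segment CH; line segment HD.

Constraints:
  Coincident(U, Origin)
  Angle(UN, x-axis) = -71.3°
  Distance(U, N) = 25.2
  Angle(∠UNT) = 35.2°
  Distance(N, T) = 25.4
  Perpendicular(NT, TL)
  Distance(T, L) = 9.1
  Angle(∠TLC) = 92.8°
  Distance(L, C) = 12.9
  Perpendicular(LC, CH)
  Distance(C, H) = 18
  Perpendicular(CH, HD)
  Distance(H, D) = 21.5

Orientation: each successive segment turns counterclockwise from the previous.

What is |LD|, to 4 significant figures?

19.95

U is at the origin; UN runs at -71.3° with length 25.2, so N = (8.079, -23.87). ∠UNT = 35.2° gives NT at 73.50° from the x-axis; with |NT| = 25.4, T = (15.29, 0.4843). NT is perpendicular to TL, so TL runs at 163.5°; with |TL| = 9.1, L = (6.568, 3.069). ∠TLC = 92.8° gives LC at -109.3° from the x-axis; with |LC| = 12.9, C = (2.305, -9.106). The perpendicularity gives CH at right angles to LC, so CH runs at -19.30°; with |CH| = 18.0, H = (19.29, -15.06). CH ⟂ HD, so HD runs at 70.70°; with |HD| = 21.5, D = (26.40, 5.236). Then |LD| = |D − L| = 19.95.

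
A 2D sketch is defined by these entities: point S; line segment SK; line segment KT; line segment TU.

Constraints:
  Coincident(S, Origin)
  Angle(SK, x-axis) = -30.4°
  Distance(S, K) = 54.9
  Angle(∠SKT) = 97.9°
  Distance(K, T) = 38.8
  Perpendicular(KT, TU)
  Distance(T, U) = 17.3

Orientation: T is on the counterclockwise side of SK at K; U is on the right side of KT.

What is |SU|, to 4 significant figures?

85.36

∠SKT = 97.9°, so KT runs at -30.4° + (180° − 97.9°) = 51.70° from the x-axis; with |KT| = 38.8, T = K + 38.8·(cos 51.70°, sin 51.70°) = (71.40, 2.668). KT is perpendicular to TU; with |TU| = 17.3 on the right of KT, U = T + 17.3·(0.7848, -0.6198) = (84.98, -8.054). Then |SU| = |U − S| = 85.36.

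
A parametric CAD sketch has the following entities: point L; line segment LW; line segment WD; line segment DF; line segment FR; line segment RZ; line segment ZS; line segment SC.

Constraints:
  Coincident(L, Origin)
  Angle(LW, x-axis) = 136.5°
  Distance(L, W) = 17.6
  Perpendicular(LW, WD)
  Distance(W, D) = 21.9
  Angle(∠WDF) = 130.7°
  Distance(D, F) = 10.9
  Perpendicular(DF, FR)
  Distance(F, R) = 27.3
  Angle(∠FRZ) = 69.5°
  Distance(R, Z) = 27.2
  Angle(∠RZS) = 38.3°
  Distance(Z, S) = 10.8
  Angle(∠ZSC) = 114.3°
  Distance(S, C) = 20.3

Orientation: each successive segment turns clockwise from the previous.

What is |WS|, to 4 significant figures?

10.21

L is at the origin; LW runs at 136.5° with length 17.6, so W = (-12.77, 12.12). LW ⟂ WD, so WD runs at 46.50°; with |WD| = 21.9, D = (2.308, 28.00). ∠WDF = 130.7° gives DF at -2.800° from the x-axis; with |DF| = 10.9, F = (13.20, 27.47). The perpendicularity gives FR at right angles to DF, so FR runs at -92.80°; with |FR| = 27.3, R = (11.86, 0.2009). ∠FRZ = 69.5° gives RZ at 156.7° from the x-axis; with |RZ| = 27.2, Z = (-13.12, 10.96). ∠RZS = 38.3° gives ZS at 15.00° from the x-axis; with |ZS| = 10.8, S = (-2.688, 13.75). Then |WS| = |S − W| = 10.21.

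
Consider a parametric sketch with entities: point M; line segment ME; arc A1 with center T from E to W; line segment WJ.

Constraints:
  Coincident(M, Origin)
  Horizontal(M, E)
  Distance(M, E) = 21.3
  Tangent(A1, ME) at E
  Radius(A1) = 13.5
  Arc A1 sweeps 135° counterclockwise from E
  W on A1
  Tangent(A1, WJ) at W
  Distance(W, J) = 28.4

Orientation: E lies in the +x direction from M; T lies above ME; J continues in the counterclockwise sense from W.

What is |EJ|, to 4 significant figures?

44.40

M is at the origin; ME is horizontal with |ME| = 21.3 and E on the +x side, so E = (21.30, 0.000). The tangent condition forces TE to be normal to ME, so T = E + (0, 13.5) = (21.30, 13.50). On A1, E sits at bearing -90° from T; a 135° counterclockwise sweep puts W at bearing 45°, so W = T + 13.5·(cos 45°, sin 45°) = (30.85, 23.05). Tangency of A1 to WJ means the radius TW is perpendicular to WJ, so WJ runs along (−sin 45°, cos 45°); with |WJ| = 28.4, J = (10.76, 43.13). Then |EJ| = |J − E| = 44.40.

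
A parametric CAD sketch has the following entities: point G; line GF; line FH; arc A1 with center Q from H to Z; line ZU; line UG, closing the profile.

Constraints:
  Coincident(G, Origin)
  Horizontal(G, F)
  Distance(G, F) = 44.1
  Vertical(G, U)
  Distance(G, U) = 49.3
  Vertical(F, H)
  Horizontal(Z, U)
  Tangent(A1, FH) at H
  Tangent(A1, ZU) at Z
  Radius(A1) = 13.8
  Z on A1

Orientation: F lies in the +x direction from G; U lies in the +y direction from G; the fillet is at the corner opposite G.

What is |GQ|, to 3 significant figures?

46.7

G is at the origin; G and F share the same y with |GF| = 44.1 and F on the +x side, so F = (44.1, 0.00). GU is vertical with |GU| = 49.3 and U on the +y side, so U = (0.00, 49.3). The virtual corner opposite G is at (44.1, 49.3). Tangency of A1 to FH means the radius QH is perpendicular to FH and the tangent condition forces QZ to be normal to ZU, with radius 13.8, so the center Q sits 13.8 in from both sides at Q = (30.3, 35.5). Then |GQ| = |Q − G| = 46.7.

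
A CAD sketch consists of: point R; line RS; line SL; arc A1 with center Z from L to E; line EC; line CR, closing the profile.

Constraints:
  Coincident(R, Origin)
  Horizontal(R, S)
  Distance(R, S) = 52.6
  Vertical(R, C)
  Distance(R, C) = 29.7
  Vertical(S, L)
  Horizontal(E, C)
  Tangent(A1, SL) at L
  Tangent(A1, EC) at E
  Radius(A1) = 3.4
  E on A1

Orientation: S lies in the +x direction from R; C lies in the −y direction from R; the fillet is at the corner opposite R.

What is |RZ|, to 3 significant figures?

55.8

RC is vertical with |RC| = 29.7 and C on the −y side, so C = (0.00, -29.7). The virtual corner opposite R is at (52.6, -29.7). Since A1 is tangent to SL there, ZL ⟂ SL and tangency of A1 to EC means the radius ZE is perpendicular to EC, with radius 3.4, so the center Z sits 3.4 in from both sides at Z = (49.2, -26.3). Then |RZ| = |Z − R| = 55.8.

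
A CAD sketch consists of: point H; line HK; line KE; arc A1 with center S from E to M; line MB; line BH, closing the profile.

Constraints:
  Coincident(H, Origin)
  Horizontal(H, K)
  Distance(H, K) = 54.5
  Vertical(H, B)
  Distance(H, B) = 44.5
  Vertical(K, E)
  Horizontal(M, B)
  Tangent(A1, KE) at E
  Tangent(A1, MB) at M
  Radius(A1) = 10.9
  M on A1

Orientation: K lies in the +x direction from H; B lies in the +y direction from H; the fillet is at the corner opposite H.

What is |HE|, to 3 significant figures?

64.0

H is at the origin; HK is horizontal with |HK| = 54.5 and K on the +x side, so K = (54.5, 0.00). HB is vertical with |HB| = 44.5 and B on the +y side, so B = (0.00, 44.5). The virtual corner opposite H is at (54.5, 44.5). The tangent condition forces SE to be normal to KE and since A1 is tangent to MB there, SM ⟂ MB, with radius 10.9, so the center S sits 10.9 in from both sides at S = (43.6, 33.6). That places the tangent points at E = (54.5, 33.6) on KE and M = (43.6, 44.5) on MB. Then |HE| = |E − H| = 64.0.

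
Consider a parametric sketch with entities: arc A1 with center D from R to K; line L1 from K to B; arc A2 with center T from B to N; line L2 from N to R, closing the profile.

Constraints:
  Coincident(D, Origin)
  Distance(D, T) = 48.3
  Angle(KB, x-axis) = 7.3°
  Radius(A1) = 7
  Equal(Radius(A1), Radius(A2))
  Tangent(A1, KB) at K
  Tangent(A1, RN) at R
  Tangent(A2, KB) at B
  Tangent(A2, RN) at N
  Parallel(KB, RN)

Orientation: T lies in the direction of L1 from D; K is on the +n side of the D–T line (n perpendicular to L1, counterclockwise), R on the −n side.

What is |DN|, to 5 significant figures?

48.805

Tangency of A1 to both parallel lines with radius 7.0 puts K and R at D ± 7.0·n: K = (-0.88945, 6.9433), R = (0.88945, -6.9433). Equal radii place B and N the same way about T: B = T + 7.0·n = (47.019, 13.080), N = T − 7.0·n = (48.798, -0.80604). Then |DN| = |N − D| = 48.805.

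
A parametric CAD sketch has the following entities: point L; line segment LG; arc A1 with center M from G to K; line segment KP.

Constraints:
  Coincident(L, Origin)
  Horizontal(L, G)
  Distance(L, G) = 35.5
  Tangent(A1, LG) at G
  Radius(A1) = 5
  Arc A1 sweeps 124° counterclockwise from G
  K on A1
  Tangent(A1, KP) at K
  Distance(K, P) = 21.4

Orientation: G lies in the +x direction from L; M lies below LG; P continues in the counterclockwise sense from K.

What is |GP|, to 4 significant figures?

26.71

L is at the origin; LG is horizontal with |LG| = 35.5 and G on the +x side, so G = (35.50, 0.000). Since A1 is tangent to LG there, MG ⟂ LG, so M = G + (0, -5) = (35.50, -5.000). On A1, G sits at bearing 90° from M; a 124° counterclockwise sweep puts K at bearing 214°, so K = M + 5.0·(cos 214°, sin 214°) = (31.35, -7.796). A1 meets KP tangentially, so MK is at right angles to KP, so KP runs along (−sin 214°, cos 214°); with |KP| = 21.4, P = (43.32, -25.54). Then |GP| = |P − G| = 26.71.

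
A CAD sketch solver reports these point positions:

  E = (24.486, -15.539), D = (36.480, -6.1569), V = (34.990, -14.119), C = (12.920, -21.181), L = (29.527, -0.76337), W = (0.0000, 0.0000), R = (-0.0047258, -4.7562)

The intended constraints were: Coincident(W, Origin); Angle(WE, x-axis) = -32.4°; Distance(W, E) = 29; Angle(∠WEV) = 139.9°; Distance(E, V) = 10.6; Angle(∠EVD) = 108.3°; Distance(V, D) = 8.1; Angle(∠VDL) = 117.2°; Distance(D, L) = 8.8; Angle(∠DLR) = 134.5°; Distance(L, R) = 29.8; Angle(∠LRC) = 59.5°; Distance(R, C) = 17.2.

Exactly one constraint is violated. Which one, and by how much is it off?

Distance(R, C) = 17.2 — off by 3.70.

W = (0.00, 0.00) ✓; WE at -32.40° ✓; |WE| = 29.00 ✓; ∠WEV = 139.9° ✓; |EV| = 10.60 ✓; ∠EVD = 108.3° ✓; |VD| = 8.100 ✓; ∠VDL = 117.2° ✓; |DL| = 8.800 ✓; ∠DLR = 134.5° ✓; |LR| = 29.80 ✓; ∠LRC = 59.50° ✓; |RC| = 20.90 ✗.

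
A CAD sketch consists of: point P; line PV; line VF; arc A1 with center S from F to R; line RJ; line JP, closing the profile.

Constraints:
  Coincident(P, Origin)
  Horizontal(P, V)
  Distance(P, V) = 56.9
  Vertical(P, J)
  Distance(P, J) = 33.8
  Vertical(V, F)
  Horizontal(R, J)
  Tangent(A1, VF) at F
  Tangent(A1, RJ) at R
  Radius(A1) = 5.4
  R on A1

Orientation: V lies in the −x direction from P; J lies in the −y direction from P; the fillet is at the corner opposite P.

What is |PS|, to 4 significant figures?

58.81

P and J share the same x with |PJ| = 33.8 and J on the −y side, so J = (0.000, -33.80). The virtual corner opposite P is at (-56.90, -33.80). A1 meets VF tangentially, so SF is at right angles to VF and tangency of A1 to RJ means the radius SR is perpendicular to RJ, with radius 5.4, so the center S sits 5.4 in from both sides at S = (-51.50, -28.40). Then |PS| = |S − P| = 58.81.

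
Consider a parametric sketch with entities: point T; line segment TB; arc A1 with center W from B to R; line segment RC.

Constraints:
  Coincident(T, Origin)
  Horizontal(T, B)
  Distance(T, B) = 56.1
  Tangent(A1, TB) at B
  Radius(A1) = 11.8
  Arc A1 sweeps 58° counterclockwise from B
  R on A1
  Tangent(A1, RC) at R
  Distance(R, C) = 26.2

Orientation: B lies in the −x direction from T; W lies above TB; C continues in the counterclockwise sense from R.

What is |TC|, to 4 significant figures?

42.52

T is at the origin; TB is horizontal with |TB| = 56.1 and B on the −x side, so B = (-56.10, 0.000). Tangency of A1 to TB means the radius WB is perpendicular to TB, so W = B + (0, 11.8) = (-56.10, 11.80). On A1, B sits at bearing -90° from W; a 58° counterclockwise sweep puts R at bearing -32°, so R = W + 11.8·(cos -32°, sin -32°) = (-46.09, 5.547). A1 meets RC tangentially, so WR is at right angles to RC, so RC runs along (−sin -32°, cos -32°); with |RC| = 26.2, C = (-32.21, 27.77). Then |TC| = |C − T| = 42.52.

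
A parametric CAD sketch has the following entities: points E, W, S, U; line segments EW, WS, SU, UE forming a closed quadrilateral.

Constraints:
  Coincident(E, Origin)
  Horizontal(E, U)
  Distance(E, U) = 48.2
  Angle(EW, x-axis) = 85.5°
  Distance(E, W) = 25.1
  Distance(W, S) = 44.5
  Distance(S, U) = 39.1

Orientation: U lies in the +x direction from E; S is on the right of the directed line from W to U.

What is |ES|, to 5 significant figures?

22.455

E is at the origin; E and U share the same y with |EU| = 48.2 and U in +x, so U = (48.2, 0). EW runs at 85.5° with |EW| = 25.1, so W = (1.9693, 25.023). S is determined by |WS| = 44.5 and |SU| = 39.1 together: it lies at the intersection of circle(W, 44.5) and circle(U, 39.1). With |WU| = 52.568, the foot of the radical line on WU is 30.578 from W and the perpendicular offset is √(44.5² − 30.578²) = 32.330. Taking the right-of-WU solution: S = (13.472, -17.965).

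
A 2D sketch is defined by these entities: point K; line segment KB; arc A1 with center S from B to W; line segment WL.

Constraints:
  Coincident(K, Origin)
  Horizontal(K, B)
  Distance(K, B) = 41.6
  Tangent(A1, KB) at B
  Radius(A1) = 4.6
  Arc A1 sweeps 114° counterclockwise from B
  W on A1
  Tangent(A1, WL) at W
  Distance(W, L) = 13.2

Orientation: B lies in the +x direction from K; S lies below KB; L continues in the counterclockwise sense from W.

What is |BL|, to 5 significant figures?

18.566

K is at the origin; K and B share the same y with |KB| = 41.6 and B on the +x side, so B = (41.600, 0.0000). Since A1 is tangent to KB there, SB ⟂ KB, so S = B + (0, -4.6) = (41.600, -4.6000). On A1, B sits at bearing 90° from S; a 114° counterclockwise sweep puts W at bearing 204°, so W = S + 4.6·(cos 204°, sin 204°) = (37.398, -6.4710). The tangent condition forces SW to be normal to WL, so WL runs along (−sin 204°, cos 204°); with |WL| = 13.2, L = (42.767, -18.530). Then |BL| = |L − B| = 18.566.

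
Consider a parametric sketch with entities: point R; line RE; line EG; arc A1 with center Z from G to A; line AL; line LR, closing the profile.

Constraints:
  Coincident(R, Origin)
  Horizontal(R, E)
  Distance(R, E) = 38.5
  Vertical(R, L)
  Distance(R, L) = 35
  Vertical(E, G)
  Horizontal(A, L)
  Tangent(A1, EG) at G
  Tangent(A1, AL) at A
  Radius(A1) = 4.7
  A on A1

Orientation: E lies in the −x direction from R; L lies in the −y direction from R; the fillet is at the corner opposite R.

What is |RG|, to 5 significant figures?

48.993

R is at the origin; R and E share the same y with |RE| = 38.5 and E on the −x side, so E = (-38.500, 0.0000). RL is vertical with |RL| = 35.0 and L on the −y side, so L = (0.0000, -35.000). The virtual corner opposite R is at (-38.500, -35.000). Tangency of A1 to EG means the radius ZG is perpendicular to EG and since A1 is tangent to AL there, ZA ⟂ AL, with radius 4.7, so the center Z sits 4.7 in from both sides at Z = (-33.800, -30.300). That places the tangent points at G = (-38.500, -30.300) on EG and A = (-33.800, -35.000) on AL. Then |RG| = |G − R| = 48.993.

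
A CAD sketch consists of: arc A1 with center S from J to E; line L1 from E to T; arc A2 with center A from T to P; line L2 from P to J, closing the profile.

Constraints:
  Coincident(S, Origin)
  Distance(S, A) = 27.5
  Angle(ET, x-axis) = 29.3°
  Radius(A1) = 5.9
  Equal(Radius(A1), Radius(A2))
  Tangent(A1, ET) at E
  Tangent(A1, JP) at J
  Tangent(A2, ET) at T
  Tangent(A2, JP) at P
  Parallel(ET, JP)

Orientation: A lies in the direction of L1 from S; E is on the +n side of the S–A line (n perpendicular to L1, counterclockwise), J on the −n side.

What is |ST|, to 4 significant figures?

28.13

The slot axis is L1's direction at 29.3°, so u = (cos 29.3°, sin 29.3°) = (0.8721, 0.4894) and n = (−sin 29.3°, cos 29.3°) = (-0.4894, 0.8721). S is at the origin and A lies 27.5 along u from S, so A = 27.5·u = (23.98, 13.46). Tangency of A1 to both parallel lines with radius 5.9 puts E and J at S ± 5.9·n: E = (-2.887, 5.145), J = (2.887, -5.145). Equal radii place T and P the same way about A: T = A + 5.9·n = (21.09, 18.60), P = A − 5.9·n = (26.87, 8.313). Then |ST| = |T − S| = 28.13.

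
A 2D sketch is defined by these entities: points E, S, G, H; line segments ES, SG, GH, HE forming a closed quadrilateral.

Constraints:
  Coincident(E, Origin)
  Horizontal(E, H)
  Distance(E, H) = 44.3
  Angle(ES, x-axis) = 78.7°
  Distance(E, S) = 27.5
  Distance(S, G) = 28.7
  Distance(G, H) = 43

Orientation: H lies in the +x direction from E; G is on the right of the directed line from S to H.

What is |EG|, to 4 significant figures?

1.959

Checks: |SG| = 28.70 ✓; |GH| = 43.00 ✓.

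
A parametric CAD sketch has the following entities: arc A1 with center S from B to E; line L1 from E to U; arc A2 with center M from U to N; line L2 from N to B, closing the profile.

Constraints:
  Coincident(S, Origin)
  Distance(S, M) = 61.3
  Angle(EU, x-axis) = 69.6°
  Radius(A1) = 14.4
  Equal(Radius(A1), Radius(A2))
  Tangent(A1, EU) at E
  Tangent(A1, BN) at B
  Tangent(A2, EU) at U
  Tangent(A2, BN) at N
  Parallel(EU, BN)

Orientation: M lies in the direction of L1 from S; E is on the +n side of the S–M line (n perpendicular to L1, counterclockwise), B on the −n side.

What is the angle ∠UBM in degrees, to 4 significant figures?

11.95°

The slot axis is L1's direction at 69.6°, so u = (cos 69.6°, sin 69.6°) = (0.3486, 0.9373) and n = (−sin 69.6°, cos 69.6°) = (-0.9373, 0.3486). S is at the origin and M lies 61.3 along u from S, so M = 61.3·u = (21.37, 57.46). Tangency of A1 to both parallel lines with radius 14.4 puts E and B at S ± 14.4·n: E = (-13.50, 5.019), B = (13.50, -5.019). Equal radii place U and N the same way about M: U = M + 14.4·n = (7.871, 62.47), N = M − 14.4·n = (34.86, 52.44). Then cos ∠UBM = BU·BM / (|BU||BM|), giving 11.95°.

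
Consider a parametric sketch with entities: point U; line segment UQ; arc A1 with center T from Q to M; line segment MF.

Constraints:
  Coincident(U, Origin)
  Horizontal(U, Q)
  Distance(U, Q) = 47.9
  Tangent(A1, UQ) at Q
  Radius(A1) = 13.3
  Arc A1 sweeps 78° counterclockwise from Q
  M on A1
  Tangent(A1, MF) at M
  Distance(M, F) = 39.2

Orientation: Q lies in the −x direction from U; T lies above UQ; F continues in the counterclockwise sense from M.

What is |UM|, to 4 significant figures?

36.45

U is at the origin; UQ is horizontal with |UQ| = 47.9 and Q on the −x side, so Q = (-47.90, 0.000). Tangency of A1 to UQ means the radius TQ is perpendicular to UQ, so T = Q + (0, 13.3) = (-47.90, 13.30). On A1, Q sits at bearing -90° from T; a 78° counterclockwise sweep puts M at bearing -12°, so M = T + 13.3·(cos -12°, sin -12°) = (-34.89, 10.53). Then |UM| = |M − U| = 36.45.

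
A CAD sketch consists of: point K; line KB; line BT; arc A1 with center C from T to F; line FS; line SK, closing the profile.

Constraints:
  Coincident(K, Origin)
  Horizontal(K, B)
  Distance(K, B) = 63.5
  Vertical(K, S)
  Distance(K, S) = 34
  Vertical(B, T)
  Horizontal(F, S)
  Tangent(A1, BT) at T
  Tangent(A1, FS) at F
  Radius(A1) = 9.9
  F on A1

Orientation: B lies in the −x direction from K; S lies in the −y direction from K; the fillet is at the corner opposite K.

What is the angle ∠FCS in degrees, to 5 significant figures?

79.535°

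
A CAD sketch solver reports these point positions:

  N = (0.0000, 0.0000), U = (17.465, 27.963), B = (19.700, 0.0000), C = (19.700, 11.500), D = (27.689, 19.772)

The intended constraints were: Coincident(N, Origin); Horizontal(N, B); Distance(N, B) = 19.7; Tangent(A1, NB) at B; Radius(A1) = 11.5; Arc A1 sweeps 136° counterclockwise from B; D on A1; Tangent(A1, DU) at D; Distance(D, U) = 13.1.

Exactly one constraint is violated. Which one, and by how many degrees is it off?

Tangent(A1, DU) at D — off by 5.30°.

N = (0.00, 0.00) ✓; N.y = 0.00, B.y = 0.00 ✓; |NB| = 19.70 ✓; ∠(CB, BN) = 90.00° ✓; |CB| = 11.50 ✓; bearing(C→D) − bearing(C→B) = 136.0° ✓; |CD| = 11.50 ✓; ∠(CD, DU) = 84.70° ✗; |DU| = 13.10 ✓.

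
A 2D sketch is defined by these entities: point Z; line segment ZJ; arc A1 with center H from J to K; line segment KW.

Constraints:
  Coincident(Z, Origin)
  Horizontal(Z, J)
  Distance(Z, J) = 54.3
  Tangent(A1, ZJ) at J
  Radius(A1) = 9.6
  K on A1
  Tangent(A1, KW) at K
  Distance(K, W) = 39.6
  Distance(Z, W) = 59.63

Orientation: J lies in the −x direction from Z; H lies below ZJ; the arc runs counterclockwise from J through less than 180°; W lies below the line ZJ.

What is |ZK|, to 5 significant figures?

63.751

Z is at the origin; ZJ is horizontal with |ZJ| = 54.3 and J on the −x side, so J = (-54.300, 0.0000). A1 meets ZJ tangentially, so HJ is at right angles to ZJ, so H = J + (0, -9.6) = (-54.300, -9.6000). Since HK ⟂ KW (tangency), |HW| = √(9.6² + 39.6²) = 40.747 regardless of where K sits on A1. So W lies on both circle(Z, 59.63) and circle(H, 40.747); the below-ZJ intersection is W = (-37.215, -46.592). K is the foot of the tangent from W: K = (-61.822, -15.565).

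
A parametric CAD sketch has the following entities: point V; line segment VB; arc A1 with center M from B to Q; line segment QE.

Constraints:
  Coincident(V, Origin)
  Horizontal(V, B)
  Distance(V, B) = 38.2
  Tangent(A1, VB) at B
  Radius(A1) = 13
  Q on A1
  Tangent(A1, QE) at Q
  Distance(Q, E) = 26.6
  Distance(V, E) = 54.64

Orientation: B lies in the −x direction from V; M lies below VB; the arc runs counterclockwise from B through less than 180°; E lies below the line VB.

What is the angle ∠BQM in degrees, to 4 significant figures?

28.38°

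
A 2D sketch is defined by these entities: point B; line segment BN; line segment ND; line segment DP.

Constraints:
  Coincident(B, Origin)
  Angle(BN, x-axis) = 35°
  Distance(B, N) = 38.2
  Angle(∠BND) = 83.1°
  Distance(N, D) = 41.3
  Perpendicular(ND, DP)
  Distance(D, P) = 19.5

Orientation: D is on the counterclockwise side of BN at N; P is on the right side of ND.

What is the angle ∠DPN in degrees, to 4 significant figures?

64.73°

B is at the origin; BN runs at 35.0° with length 38.2, so N = 38.2·(cos 35.0°, sin 35.0°) = (31.29, 21.91). ∠BND = 83.1°, so ND runs at 35.0° + (180° − 83.1°) = 131.9° from the x-axis; with |ND| = 41.3, D = N + 41.3·(cos 131.9°, sin 131.9°) = (3.710, 52.65). ND ⟂ DP; with |DP| = 19.5 on the right of ND, P = D + 19.5·(0.7443, 0.6678) = (18.22, 65.67). Then cos ∠DPN = PD·PN / (|PD||PN|), giving 64.73°.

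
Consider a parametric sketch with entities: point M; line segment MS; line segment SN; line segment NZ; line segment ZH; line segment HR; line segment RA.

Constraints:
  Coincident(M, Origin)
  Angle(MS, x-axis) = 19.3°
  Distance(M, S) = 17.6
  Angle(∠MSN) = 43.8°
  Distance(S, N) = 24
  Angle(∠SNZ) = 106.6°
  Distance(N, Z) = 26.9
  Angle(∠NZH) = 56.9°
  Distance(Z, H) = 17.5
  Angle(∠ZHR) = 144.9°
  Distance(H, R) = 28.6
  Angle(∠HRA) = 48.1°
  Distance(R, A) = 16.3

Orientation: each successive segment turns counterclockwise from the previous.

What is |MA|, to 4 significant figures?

12.81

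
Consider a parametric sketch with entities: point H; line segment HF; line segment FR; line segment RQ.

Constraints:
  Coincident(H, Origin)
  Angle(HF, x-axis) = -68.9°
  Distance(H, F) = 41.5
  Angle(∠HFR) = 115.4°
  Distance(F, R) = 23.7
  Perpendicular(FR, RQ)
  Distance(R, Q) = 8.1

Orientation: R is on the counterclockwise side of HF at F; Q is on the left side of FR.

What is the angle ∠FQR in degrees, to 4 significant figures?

71.13°

H is at the origin; HF runs at -68.9° with length 41.5, so F = 41.5·(cos -68.9°, sin -68.9°) = (14.94, -38.72). ∠HFR = 115.4°, so FR runs at -68.9° + (180° − 115.4°) = -4.300° from the x-axis; with |FR| = 23.7, R = F + 23.7·(cos -4.300°, sin -4.300°) = (38.57, -40.49). The perpendicularity gives RQ at right angles to FR; with |RQ| = 8.1 on the left of FR, Q = R + 8.1·(0.07498, 0.9972) = (39.18, -32.42). Then cos ∠FQR = QF·QR / (|QF||QR|), giving 71.13°.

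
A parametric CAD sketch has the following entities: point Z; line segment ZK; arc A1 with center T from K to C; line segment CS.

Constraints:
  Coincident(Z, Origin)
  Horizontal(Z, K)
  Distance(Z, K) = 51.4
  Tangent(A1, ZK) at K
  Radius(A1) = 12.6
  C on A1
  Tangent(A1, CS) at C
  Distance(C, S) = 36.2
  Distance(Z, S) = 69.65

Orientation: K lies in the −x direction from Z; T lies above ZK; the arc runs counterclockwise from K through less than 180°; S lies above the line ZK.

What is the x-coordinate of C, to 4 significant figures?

-39.16

Checks: Z = (0.00, 0.00) ✓; |TC| = 12.60 ✓; ∠(TC, CS) = 90.00° ✓; |CS| = 36.20 ✓; |ZS| = 69.65 ✓.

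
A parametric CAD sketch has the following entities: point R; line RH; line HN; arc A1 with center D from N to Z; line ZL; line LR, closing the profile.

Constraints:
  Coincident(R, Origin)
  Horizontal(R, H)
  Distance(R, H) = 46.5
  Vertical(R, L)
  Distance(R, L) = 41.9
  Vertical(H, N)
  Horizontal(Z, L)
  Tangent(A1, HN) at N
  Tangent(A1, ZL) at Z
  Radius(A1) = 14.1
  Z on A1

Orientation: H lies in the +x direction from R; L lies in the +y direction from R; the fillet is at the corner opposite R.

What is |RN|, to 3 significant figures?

54.2

R is at the origin; RH is horizontal with |RH| = 46.5 and H on the +x side, so H = (46.5, 0.00). R and L share the same x with |RL| = 41.9 and L on the +y side, so L = (0.00, 41.9). The virtual corner opposite R is at (46.5, 41.9). A1 meets HN tangentially, so DN is at right angles to HN and the tangent condition forces DZ to be normal to ZL, with radius 14.1, so the center D sits 14.1 in from both sides at D = (32.4, 27.8). That places the tangent points at N = (46.5, 27.8) on HN and Z = (32.4, 41.9) on ZL. Then |RN| = |N − R| = 54.2.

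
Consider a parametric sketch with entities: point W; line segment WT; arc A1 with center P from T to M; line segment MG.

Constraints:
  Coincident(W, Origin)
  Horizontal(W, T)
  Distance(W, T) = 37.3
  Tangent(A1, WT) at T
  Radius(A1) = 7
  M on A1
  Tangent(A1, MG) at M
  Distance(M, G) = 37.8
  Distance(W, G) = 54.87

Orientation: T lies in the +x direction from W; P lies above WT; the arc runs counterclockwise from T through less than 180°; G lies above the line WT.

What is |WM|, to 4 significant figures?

44.88

Checks: |PM| = 7.000 ✓; ∠(PM, MG) = 90.00° ✓; |MG| = 37.80 ✓; |WG| = 54.87 ✓.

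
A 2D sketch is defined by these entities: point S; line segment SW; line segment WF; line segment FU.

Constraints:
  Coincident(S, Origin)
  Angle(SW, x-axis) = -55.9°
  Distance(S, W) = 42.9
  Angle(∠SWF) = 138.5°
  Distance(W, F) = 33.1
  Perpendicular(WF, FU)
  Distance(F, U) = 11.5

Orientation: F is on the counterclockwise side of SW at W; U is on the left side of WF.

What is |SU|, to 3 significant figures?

67.4

S is at the origin; SW runs at -55.9° with length 42.9, so W = 42.9·(cos -55.9°, sin -55.9°) = (24.1, -35.5). ∠SWF = 138.5°, so WF runs at -55.9° + (180° − 138.5°) = -14.4° from the x-axis; with |WF| = 33.1, F = W + 33.1·(cos -14.4°, sin -14.4°) = (56.1, -43.8). WF ⟂ FU; with |FU| = 11.5 on the left of WF, U = F + 11.5·(0.249, 0.969) = (59.0, -32.6). Then |SU| = |U − S| = 67.4.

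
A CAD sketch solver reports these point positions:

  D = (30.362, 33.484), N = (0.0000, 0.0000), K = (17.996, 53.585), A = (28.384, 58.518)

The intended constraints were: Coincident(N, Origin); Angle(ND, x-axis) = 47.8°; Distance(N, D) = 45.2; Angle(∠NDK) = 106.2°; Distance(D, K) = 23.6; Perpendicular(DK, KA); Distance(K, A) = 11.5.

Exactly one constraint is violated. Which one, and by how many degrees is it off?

Perpendicular(DK, KA) — off by 6.20°.

N = (0.00, 0.00) ✓; ND at 47.80° ✓; |ND| = 45.20 ✓; ∠NDK = 106.2° ✓; |DK| = 23.60 ✓; ∠(DK, KA) = 96.20° ✗; |KA| = 11.50 ✓.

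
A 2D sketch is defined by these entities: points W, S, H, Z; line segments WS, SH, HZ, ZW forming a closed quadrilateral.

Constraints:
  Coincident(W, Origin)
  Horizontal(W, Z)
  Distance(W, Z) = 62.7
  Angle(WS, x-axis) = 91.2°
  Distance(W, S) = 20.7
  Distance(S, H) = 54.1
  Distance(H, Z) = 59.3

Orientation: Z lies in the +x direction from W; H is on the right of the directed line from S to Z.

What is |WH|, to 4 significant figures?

34.22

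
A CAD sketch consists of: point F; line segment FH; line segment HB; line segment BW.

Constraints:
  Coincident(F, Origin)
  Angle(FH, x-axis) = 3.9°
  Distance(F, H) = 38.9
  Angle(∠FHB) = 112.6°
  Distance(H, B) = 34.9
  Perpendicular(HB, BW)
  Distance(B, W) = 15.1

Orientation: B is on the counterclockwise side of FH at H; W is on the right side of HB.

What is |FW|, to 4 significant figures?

71.32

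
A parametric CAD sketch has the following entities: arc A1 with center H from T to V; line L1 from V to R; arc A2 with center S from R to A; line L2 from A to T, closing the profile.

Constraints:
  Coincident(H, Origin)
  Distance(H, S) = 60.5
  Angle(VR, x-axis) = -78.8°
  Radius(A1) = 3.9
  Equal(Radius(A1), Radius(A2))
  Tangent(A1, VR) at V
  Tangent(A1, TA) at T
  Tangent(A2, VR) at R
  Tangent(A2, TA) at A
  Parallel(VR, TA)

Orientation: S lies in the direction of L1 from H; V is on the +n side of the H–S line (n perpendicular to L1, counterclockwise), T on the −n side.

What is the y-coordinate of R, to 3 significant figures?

-58.6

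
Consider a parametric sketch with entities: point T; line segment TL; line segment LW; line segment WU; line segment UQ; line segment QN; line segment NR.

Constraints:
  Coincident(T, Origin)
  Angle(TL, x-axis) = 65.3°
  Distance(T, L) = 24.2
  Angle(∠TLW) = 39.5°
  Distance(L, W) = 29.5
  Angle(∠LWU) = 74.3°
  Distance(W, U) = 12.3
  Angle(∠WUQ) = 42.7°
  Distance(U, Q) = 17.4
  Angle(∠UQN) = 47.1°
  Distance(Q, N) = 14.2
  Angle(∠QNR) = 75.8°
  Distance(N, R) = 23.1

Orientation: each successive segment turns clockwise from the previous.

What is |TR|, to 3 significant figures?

5.10

T is at the origin; TL runs at 65.3° with length 24.2, so L = (10.1, 22.0). ∠TLW = 39.5° gives LW at -75.2° from the x-axis; with |LW| = 29.5, W = (17.6, -6.54). ∠LWU = 74.3° gives WU at 179° from the x-axis; with |WU| = 12.3, U = (5.35, -6.34). ∠WUQ = 42.7° gives UQ at 41.8° from the x-axis; with |UQ| = 17.4, Q = (18.3, 5.26). ∠UQN = 47.1° gives QN at -91.1° from the x-axis; with |QN| = 14.2, N = (18.0, -8.94). ∠QNR = 75.8° gives NR at 165° from the x-axis; with |NR| = 23.1, R = (-4.23, -2.85). Then |TR| = |R − T| = 5.10.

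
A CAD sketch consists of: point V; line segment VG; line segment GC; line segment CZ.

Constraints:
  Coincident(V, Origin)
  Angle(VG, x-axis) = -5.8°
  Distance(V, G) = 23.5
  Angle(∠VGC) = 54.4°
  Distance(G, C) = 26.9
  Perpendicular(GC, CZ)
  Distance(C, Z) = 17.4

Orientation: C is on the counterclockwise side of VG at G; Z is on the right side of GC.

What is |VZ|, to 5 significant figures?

38.828

∠VGC = 54.4°, so GC runs at -5.8° + (180° − 54.4°) = 119.80° from the x-axis; with |GC| = 26.9, C = G + 26.9·(cos 119.80°, sin 119.80°) = (10.011, 20.968). The perpendicularity gives CZ at right angles to GC; with |CZ| = 17.4 on the right of GC, Z = C + 17.4·(0.86777, 0.49697) = (25.110, 29.615). Then |VZ| = |Z − V| = 38.828.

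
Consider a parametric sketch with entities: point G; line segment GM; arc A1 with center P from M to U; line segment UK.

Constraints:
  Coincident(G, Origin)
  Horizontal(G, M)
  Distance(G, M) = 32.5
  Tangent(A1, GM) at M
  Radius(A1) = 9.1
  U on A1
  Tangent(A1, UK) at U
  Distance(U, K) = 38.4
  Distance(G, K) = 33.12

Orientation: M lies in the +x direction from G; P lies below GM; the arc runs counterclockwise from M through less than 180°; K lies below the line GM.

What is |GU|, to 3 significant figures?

25.7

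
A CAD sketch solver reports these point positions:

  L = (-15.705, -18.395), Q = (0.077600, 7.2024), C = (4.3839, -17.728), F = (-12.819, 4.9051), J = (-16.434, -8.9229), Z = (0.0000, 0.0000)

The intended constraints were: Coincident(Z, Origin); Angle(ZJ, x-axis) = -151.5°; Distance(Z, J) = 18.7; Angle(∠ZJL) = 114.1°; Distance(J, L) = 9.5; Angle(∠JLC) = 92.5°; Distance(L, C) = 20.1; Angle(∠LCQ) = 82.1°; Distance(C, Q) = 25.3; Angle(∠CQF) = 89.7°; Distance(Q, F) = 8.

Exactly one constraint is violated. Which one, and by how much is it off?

Distance(Q, F) = 8 — off by 5.10.

Z = (0.00, 0.00) ✓; ZJ at -151.5° ✓; |ZJ| = 18.70 ✓; ∠ZJL = 114.1° ✓; |JL| = 9.500 ✓; ∠JLC = 92.50° ✓; |LC| = 20.10 ✓; ∠LCQ = 82.10° ✓; |CQ| = 25.30 ✓; ∠CQF = 89.70° ✓; |QF| = 13.10 ✗.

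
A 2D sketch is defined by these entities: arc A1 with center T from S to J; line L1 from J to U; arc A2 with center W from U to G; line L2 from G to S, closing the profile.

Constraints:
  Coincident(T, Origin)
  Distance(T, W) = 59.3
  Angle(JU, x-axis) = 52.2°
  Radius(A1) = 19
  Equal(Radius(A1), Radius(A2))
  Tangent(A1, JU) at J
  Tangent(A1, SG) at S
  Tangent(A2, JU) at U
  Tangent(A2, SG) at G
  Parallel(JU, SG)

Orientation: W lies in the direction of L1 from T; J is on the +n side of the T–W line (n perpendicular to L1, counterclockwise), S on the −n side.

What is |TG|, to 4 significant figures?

62.27

The slot axis is L1's direction at 52.2°, so u = (cos 52.2°, sin 52.2°) = (0.6129, 0.7902) and n = (−sin 52.2°, cos 52.2°) = (-0.7902, 0.6129). T is at the origin and W lies 59.3 along u from T, so W = 59.3·u = (36.35, 46.86). Tangency of A1 to both parallel lines with radius 19.0 puts J and S at T ± 19.0·n: J = (-15.01, 11.65), S = (15.01, -11.65). Equal radii place U and G the same way about W: U = W + 19.0·n = (21.33, 58.50), G = W − 19.0·n = (51.36, 35.21). Then |TG| = |G − T| = 62.27.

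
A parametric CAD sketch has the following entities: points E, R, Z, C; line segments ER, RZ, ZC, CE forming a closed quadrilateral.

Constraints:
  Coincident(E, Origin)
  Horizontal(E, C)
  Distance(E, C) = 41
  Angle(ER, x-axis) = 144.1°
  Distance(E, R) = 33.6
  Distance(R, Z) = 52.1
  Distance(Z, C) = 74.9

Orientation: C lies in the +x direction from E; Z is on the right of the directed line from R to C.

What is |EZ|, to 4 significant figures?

41.87

Checks: |RZ| = 52.10 ✓; |ZC| = 74.90 ✓.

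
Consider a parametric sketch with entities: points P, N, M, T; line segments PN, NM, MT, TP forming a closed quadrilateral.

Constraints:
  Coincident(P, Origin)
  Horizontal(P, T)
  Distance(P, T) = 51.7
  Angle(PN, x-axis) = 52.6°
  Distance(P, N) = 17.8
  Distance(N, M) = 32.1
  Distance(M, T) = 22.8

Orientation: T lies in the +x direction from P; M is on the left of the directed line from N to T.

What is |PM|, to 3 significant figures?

47.0

Checks: |NM| = 32.10 ✓; |MT| = 22.80 ✓.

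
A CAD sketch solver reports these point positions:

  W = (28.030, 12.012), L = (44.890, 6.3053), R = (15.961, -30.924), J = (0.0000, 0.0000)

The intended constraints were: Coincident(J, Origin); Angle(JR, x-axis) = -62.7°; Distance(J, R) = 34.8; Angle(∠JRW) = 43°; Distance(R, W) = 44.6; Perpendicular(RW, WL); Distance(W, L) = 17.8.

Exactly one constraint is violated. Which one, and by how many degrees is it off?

Perpendicular(RW, WL) — off by 3.00°.

J = (0.00, 0.00) ✓; JR at -62.70° ✓; |JR| = 34.80 ✓; ∠JRW = 43.00° ✓; |RW| = 44.60 ✓; ∠(RW, WL) = 93.00° ✗; |WL| = 17.80 ✓.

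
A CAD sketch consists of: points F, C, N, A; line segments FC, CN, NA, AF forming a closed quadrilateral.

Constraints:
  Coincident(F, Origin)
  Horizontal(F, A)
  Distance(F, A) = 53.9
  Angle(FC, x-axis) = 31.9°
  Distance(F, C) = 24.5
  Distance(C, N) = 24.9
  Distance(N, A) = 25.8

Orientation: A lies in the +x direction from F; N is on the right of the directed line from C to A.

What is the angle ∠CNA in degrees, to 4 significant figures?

89.00°

F is at the origin; FA is horizontal with |FA| = 53.9 and A in +x, so A = (53.9, 0). FC runs at 31.9° with |FC| = 24.5, so C = (20.80, 12.95). N is determined by |CN| = 24.9 and |NA| = 25.8 together: it lies at the intersection of circle(C, 24.9) and circle(A, 25.8). With |CA| = 35.54, the foot of the radical line on CA is 17.13 from C and the perpendicular offset is √(24.9² − 17.13²) = 18.07. Taking the right-of-CA solution: N = (30.17, -10.12).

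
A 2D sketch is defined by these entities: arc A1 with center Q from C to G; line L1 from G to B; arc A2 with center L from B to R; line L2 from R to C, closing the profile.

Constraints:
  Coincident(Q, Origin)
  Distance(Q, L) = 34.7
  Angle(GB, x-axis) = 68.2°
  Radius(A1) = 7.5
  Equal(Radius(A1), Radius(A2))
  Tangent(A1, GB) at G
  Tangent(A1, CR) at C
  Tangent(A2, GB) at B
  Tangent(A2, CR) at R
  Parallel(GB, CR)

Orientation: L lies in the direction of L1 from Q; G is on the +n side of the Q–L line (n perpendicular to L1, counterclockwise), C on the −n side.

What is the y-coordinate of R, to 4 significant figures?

29.43

Tangency of A1 to both parallel lines with radius 7.5 puts G and C at Q ± 7.5·n: G = (-6.964, 2.785), C = (6.964, -2.785). Equal radii place B and R the same way about L: B = L + 7.5·n = (5.923, 35.00), R = L − 7.5·n = (19.85, 29.43). So R.y = 29.43.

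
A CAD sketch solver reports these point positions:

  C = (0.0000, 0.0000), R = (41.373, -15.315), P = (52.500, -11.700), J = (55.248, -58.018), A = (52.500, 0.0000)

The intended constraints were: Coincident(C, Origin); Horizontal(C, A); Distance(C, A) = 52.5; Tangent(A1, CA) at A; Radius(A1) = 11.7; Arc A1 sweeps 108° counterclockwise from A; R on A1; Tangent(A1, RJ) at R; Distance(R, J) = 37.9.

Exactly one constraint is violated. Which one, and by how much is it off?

Distance(R, J) = 37.9 — off by 7.00.

C = (0.00, 0.00) ✓; C.y = 0.00, A.y = 0.00 ✓; |CA| = 52.50 ✓; ∠(PA, AC) = 90.00° ✓; |PA| = 11.70 ✓; bearing(P→R) − bearing(P→A) = 108.0° ✓; |PR| = 11.70 ✓; ∠(PR, RJ) = 90.00° ✓; |RJ| = 44.90 ✗.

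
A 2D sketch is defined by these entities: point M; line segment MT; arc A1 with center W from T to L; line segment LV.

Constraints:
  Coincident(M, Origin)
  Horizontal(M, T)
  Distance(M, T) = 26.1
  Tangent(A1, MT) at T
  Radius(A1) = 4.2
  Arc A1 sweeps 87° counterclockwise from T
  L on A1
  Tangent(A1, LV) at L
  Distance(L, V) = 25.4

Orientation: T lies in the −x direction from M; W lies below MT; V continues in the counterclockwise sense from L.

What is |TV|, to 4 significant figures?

29.86

M is at the origin; M and T share the same y with |MT| = 26.1 and T on the −x side, so T = (-26.10, 0.000). Tangency of A1 to MT means the radius WT is perpendicular to MT, so W = T + (0, -4.2) = (-26.10, -4.200). On A1, T sits at bearing 90° from W; an 87° counterclockwise sweep puts L at bearing 177°, so L = W + 4.2·(cos 177°, sin 177°) = (-30.29, -3.980). Tangency of A1 to LV means the radius WL is perpendicular to LV, so LV runs along (−sin 177°, cos 177°); with |LV| = 25.4, V = (-31.62, -29.35). Then |TV| = |V − T| = 29.86.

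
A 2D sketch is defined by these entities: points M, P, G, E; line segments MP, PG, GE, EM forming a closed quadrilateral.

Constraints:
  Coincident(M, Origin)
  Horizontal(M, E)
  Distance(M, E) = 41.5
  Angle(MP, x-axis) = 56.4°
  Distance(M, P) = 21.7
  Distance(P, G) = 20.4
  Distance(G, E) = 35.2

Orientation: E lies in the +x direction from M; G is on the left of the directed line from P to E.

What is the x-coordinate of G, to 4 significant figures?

26.89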